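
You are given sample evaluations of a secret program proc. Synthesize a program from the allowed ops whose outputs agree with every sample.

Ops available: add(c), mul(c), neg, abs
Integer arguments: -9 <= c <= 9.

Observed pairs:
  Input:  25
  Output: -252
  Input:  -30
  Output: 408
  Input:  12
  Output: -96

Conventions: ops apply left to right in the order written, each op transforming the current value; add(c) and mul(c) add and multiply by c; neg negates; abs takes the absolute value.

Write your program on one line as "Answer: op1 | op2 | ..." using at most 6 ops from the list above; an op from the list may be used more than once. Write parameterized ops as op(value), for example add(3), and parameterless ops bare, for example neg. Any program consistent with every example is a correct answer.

add(-3) | mul(-4) | neg | add(-6) | mul(-3) | add(-6)

Check, running the answer program on each example:
  25 -> 22 -> -88 -> 88 -> 82 -> -246 -> -252
  -30 -> -33 -> 132 -> -132 -> -138 -> 414 -> 408
  12 -> 9 -> -36 -> 36 -> 30 -> -90 -> -96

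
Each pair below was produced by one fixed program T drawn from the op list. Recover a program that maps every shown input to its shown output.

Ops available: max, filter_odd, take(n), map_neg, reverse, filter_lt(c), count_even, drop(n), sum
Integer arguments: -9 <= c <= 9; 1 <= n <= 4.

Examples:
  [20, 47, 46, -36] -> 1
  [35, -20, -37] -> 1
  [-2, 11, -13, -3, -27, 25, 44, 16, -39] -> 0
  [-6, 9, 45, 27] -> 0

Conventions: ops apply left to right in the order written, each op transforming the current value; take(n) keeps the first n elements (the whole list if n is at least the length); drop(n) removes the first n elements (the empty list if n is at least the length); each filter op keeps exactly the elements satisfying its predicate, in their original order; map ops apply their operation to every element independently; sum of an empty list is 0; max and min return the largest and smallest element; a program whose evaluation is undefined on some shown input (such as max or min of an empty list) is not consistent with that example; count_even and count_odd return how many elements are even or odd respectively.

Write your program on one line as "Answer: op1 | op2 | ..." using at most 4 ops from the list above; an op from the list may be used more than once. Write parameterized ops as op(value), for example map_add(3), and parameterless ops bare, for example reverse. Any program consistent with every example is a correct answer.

drop(1) | filter_lt(9) | take(1) | count_even

Check, running the answer program on each example:
  [20, 47, 46, -36] -> [47, 46, -36] -> [-36] -> [-36] -> 1
  [35, -20, -37] -> [-20, -37] -> [-20, -37] -> [-20] -> 1
  [-2, 11, -13, -3, -27, 25, 44, 16, -39] -> [11, -13, -3, -27, 25, 44, 16, -39] -> [-13, -3, -27, -39] -> [-13] -> 0
  [-6, 9, 45, 27] -> [9, 45, 27] -> [] -> [] -> 0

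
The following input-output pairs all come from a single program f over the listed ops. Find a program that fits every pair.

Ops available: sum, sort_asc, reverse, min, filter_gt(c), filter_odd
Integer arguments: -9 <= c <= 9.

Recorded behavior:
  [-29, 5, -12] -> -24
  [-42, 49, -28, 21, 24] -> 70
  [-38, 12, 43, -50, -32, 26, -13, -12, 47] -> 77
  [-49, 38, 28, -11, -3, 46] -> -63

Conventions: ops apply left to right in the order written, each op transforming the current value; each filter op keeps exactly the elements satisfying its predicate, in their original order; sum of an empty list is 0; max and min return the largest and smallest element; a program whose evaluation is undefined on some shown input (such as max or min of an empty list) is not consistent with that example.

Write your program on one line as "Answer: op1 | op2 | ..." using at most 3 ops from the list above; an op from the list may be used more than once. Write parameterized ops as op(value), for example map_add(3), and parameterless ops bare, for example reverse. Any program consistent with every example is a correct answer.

filter_odd | sum

Check, running the answer program on each example:
  [-29, 5, -12] -> [-29, 5] -> -24
  [-42, 49, -28, 21, 24] -> [49, 21] -> 70
  [-38, 12, 43, -50, -32, 26, -13, -12, 47] -> [43, -13, 47] -> 77
  [-49, 38, 28, -11, -3, 46] -> [-49, -11, -3] -> -63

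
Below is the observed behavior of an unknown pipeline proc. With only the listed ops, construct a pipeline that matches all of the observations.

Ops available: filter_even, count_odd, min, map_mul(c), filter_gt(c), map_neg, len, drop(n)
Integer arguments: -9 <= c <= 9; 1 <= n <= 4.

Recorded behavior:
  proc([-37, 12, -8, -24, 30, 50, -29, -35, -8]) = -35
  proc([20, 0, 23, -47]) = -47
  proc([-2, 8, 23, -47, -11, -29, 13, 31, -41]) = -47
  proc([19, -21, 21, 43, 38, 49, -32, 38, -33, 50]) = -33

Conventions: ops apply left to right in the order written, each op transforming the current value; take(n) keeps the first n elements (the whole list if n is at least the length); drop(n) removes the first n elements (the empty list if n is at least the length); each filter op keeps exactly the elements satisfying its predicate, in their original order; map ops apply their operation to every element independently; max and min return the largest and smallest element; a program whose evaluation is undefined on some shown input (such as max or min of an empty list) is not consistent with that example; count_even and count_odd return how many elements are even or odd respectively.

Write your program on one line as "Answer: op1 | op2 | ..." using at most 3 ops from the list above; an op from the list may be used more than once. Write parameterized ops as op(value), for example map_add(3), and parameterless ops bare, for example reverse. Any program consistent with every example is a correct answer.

drop(2) | min

Check, running the answer program on each example:
  [-37, 12, -8, -24, 30, 50, -29, -35, -8] -> [-8, -24, 30, 50, -29, -35, -8] -> -35
  [20, 0, 23, -47] -> [23, -47] -> -47
  [-2, 8, 23, -47, -11, -29, 13, 31, -41] -> [23, -47, -11, -29, 13, 31, -41] -> -47
  [19, -21, 21, 43, 38, 49, -32, 38, -33, 50] -> [21, 43, 38, 49, -32, 38, -33, 50] -> -33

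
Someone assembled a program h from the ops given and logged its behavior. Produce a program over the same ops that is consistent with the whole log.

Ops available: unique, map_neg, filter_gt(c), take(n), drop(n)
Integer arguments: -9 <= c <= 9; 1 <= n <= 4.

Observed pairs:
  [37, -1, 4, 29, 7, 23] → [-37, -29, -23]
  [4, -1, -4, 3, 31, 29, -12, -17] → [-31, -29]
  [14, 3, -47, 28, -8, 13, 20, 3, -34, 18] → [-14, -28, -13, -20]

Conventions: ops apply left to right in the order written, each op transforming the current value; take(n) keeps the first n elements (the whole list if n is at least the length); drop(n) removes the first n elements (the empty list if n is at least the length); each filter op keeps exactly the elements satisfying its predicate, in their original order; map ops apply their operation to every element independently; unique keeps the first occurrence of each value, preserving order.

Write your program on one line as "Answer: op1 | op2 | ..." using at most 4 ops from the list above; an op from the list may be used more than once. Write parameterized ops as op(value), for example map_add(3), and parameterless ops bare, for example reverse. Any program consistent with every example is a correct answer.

filter_gt(7) | map_neg | take(4)

Check, running the answer program on each example:
  [37, -1, 4, 29, 7, 23] -> [37, 29, 23] -> [-37, -29, -23] -> [-37, -29, -23]
  [4, -1, -4, 3, 31, 29, -12, -17] -> [31, 29] -> [-31, -29] -> [-31, -29]
  [14, 3, -47, 28, -8, 13, 20, 3, -34, 18] -> [14, 28, 13, 20, 18] -> [-14, -28, -13, -20, -18] -> [-14, -28, -13, -20]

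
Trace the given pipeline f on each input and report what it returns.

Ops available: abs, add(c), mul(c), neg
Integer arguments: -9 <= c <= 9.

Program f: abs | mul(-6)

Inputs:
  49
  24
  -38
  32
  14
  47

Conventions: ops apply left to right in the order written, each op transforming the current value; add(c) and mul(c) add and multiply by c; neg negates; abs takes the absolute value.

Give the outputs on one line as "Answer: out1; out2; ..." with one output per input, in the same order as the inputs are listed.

-294; -144; -228; -192; -84; -282

Execution, op by op:
  49 -> 49 -> -294
  24 -> 24 -> -144
  -38 -> 38 -> -228
  32 -> 32 -> -192
  14 -> 14 -> -84
  47 -> 47 -> -282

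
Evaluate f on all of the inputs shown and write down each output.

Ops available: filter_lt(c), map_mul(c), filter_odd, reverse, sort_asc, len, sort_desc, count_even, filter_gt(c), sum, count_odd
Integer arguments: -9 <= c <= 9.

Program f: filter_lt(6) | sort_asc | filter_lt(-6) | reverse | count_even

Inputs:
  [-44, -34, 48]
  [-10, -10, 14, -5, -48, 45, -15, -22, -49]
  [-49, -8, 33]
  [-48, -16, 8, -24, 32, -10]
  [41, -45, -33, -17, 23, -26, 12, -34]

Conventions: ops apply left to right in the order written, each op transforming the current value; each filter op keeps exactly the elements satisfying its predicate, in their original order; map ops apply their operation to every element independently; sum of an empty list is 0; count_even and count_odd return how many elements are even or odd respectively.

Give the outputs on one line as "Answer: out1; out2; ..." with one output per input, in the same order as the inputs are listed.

Execution, op by op:
  [-44, -34, 48] -> [-44, -34] -> [-44, -34] -> [-44, -34] -> [-34, -44] -> 2
  [-10, -10, 14, -5, -48, 45, -15, -22, -49] -> [-10, -10, -5, -48, -15, -22, -49] -> [-49, -48, -22, -15, -10, -10, -5] -> [-49, -48, -22, -15, -10, -10] -> [-10, -10, -15, -22, -48, -49] -> 4
  [-49, -8, 33] -> [-49, -8] -> [-49, -8] -> [-49, -8] -> [-8, -49] -> 1
  [-48, -16, 8, -24, 32, -10] -> [-48, -16, -24, -10] -> [-48, -24, -16, -10] -> [-48, -24, -16, -10] -> [-10, -16, -24, -48] -> 4
  [41, -45, -33, -17, 23, -26, 12, -34] -> [-45, -33, -17, -26, -34] -> [-45, -34, -33, -26, -17] -> [-45, -34, -33, -26, -17] -> [-17, -26, -33, -34, -45] -> 2

2; 4; 1; 4; 2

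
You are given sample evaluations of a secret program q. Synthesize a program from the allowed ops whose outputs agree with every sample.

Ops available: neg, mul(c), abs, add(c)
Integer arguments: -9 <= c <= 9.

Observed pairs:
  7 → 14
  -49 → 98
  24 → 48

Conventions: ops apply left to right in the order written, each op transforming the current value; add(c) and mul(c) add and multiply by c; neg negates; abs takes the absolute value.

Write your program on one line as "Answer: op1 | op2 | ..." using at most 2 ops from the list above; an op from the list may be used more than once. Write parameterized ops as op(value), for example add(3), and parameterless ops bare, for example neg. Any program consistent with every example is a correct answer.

mul(-2) | abs

Check, running the answer program on each example:
  7 -> -14 -> 14
  -49 -> 98 -> 98
  24 -> -48 -> 48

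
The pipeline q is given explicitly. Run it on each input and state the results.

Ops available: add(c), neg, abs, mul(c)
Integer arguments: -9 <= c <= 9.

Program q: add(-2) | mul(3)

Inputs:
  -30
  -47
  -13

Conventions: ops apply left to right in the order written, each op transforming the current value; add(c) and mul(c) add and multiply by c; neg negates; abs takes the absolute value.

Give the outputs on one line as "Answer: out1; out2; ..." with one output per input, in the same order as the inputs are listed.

Execution, op by op:
  -30 -> -32 -> -96
  -47 -> -49 -> -147
  -13 -> -15 -> -45

-96; -147; -45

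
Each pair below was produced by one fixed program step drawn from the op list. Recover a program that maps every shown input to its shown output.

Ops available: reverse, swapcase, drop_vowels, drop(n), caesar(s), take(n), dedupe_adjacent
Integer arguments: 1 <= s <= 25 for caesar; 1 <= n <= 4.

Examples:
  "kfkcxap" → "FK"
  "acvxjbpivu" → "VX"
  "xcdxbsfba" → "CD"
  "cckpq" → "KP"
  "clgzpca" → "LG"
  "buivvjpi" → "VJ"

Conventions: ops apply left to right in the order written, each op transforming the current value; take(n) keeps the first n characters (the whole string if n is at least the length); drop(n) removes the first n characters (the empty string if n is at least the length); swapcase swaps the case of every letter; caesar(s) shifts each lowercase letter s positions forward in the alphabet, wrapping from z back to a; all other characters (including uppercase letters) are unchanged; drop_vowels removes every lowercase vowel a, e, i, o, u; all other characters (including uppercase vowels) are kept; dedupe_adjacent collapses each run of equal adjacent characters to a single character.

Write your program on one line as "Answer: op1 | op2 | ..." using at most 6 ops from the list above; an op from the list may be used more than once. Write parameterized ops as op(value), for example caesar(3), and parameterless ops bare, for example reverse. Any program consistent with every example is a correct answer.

drop_vowels | dedupe_adjacent | drop(1) | take(2) | swapcase

Check, running the answer program on each example:
  "kfkcxap" -> "kfkcxp" -> "kfkcxp" -> "fkcxp" -> "fk" -> "FK"
  "acvxjbpivu" -> "cvxjbpv" -> "cvxjbpv" -> "vxjbpv" -> "vx" -> "VX"
  "xcdxbsfba" -> "xcdxbsfb" -> "xcdxbsfb" -> "cdxbsfb" -> "cd" -> "CD"
  "cckpq" -> "cckpq" -> "ckpq" -> "kpq" -> "kp" -> "KP"
  "clgzpca" -> "clgzpc" -> "clgzpc" -> "lgzpc" -> "lg" -> "LG"
  "buivvjpi" -> "bvvjp" -> "bvjp" -> "vjp" -> "vj" -> "VJ"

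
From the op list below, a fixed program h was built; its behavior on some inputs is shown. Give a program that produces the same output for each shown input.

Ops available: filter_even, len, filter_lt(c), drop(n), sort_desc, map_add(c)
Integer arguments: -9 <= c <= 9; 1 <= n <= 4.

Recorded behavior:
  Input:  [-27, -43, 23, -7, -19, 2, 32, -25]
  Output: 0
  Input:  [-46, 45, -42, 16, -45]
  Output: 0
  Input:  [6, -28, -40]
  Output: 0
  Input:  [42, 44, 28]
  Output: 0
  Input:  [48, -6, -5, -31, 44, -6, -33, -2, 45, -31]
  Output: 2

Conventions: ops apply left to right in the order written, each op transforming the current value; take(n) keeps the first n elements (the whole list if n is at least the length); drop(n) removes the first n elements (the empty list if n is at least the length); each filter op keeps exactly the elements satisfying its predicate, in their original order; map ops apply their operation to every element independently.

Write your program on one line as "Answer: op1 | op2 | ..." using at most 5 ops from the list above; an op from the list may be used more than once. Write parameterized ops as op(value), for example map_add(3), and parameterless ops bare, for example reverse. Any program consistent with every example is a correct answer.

map_add(6) | filter_even | drop(3) | len

Check, running the answer program on each example:
  [-27, -43, 23, -7, -19, 2, 32, -25] -> [-21, -37, 29, -1, -13, 8, 38, -19] -> [8, 38] -> [] -> 0
  [-46, 45, -42, 16, -45] -> [-40, 51, -36, 22, -39] -> [-40, -36, 22] -> [] -> 0
  [6, -28, -40] -> [12, -22, -34] -> [12, -22, -34] -> [] -> 0
  [42, 44, 28] -> [48, 50, 34] -> [48, 50, 34] -> [] -> 0
  [48, -6, -5, -31, 44, -6, -33, -2, 45, -31] -> [54, 0, 1, -25, 50, 0, -27, 4, 51, -25] -> [54, 0, 50, 0, 4] -> [0, 4] -> 2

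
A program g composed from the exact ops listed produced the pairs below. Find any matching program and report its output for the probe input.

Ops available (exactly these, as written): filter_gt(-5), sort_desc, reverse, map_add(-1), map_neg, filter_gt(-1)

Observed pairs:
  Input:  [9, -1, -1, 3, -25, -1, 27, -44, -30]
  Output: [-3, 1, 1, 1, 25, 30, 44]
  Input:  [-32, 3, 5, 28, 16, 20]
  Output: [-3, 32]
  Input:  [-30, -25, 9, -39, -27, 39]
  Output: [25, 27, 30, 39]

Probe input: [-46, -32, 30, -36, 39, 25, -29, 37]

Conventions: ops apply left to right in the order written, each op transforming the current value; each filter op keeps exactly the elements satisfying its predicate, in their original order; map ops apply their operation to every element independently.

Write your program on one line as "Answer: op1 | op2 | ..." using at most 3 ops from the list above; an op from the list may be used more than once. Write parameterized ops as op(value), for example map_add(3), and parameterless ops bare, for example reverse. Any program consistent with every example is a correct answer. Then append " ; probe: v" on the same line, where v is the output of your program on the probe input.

sort_desc | map_neg | filter_gt(-5) ; probe: [29, 32, 36, 46]

Check, running the answer program on each example:
  [9, -1, -1, 3, -25, -1, 27, -44, -30] -> [27, 9, 3, -1, -1, -1, -25, -30, -44] -> [-27, -9, -3, 1, 1, 1, 25, 30, 44] -> [-3, 1, 1, 1, 25, 30, 44]
  [-32, 3, 5, 28, 16, 20] -> [28, 20, 16, 5, 3, -32] -> [-28, -20, -16, -5, -3, 32] -> [-3, 32]
  [-30, -25, 9, -39, -27, 39] -> [39, 9, -25, -27, -30, -39] -> [-39, -9, 25, 27, 30, 39] -> [25, 27, 30, 39]
  probe: [-46, -32, 30, -36, 39, 25, -29, 37] -> [39, 37, 30, 25, -29, -32, -36, -46] -> [-39, -37, -30, -25, 29, 32, 36, 46] -> [29, 32, 36, 46]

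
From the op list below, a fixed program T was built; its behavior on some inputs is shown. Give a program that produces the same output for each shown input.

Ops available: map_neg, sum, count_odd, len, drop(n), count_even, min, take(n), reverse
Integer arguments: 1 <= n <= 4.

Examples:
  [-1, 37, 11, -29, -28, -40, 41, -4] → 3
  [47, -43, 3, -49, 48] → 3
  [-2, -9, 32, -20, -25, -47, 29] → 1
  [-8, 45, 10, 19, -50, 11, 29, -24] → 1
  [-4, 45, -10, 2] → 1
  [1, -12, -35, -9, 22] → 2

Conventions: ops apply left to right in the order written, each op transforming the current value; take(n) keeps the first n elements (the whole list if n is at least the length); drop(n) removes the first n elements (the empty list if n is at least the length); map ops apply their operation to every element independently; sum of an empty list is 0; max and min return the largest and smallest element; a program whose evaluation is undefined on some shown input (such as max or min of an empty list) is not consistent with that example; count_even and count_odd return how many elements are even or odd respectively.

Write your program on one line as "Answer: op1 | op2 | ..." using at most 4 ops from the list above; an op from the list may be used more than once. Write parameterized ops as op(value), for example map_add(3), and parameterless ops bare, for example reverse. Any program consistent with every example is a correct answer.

take(3) | map_neg | reverse | count_odd

Check, running the answer program on each example:
  [-1, 37, 11, -29, -28, -40, 41, -4] -> [-1, 37, 11] -> [1, -37, -11] -> [-11, -37, 1] -> 3
  [47, -43, 3, -49, 48] -> [47, -43, 3] -> [-47, 43, -3] -> [-3, 43, -47] -> 3
  [-2, -9, 32, -20, -25, -47, 29] -> [-2, -9, 32] -> [2, 9, -32] -> [-32, 9, 2] -> 1
  [-8, 45, 10, 19, -50, 11, 29, -24] -> [-8, 45, 10] -> [8, -45, -10] -> [-10, -45, 8] -> 1
  [-4, 45, -10, 2] -> [-4, 45, -10] -> [4, -45, 10] -> [10, -45, 4] -> 1
  [1, -12, -35, -9, 22] -> [1, -12, -35] -> [-1, 12, 35] -> [35, 12, -1] -> 2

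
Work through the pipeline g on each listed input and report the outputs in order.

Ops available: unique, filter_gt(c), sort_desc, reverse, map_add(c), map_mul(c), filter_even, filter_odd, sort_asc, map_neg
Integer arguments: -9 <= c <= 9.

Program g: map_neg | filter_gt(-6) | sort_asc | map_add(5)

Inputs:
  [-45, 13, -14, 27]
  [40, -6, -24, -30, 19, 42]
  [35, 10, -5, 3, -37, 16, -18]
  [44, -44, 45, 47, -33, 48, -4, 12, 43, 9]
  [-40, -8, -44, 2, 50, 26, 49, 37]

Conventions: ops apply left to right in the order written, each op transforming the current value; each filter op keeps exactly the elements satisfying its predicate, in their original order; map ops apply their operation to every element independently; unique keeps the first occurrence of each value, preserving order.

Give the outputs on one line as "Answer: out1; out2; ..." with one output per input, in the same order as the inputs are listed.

Execution, op by op:
  [-45, 13, -14, 27] -> [45, -13, 14, -27] -> [45, 14] -> [14, 45] -> [19, 50]
  [40, -6, -24, -30, 19, 42] -> [-40, 6, 24, 30, -19, -42] -> [6, 24, 30] -> [6, 24, 30] -> [11, 29, 35]
  [35, 10, -5, 3, -37, 16, -18] -> [-35, -10, 5, -3, 37, -16, 18] -> [5, -3, 37, 18] -> [-3, 5, 18, 37] -> [2, 10, 23, 42]
  [44, -44, 45, 47, -33, 48, -4, 12, 43, 9] -> [-44, 44, -45, -47, 33, -48, 4, -12, -43, -9] -> [44, 33, 4] -> [4, 33, 44] -> [9, 38, 49]
  [-40, -8, -44, 2, 50, 26, 49, 37] -> [40, 8, 44, -2, -50, -26, -49, -37] -> [40, 8, 44, -2] -> [-2, 8, 40, 44] -> [3, 13, 45, 49]

[19, 50]; [11, 29, 35]; [2, 10, 23, 42]; [9, 38, 49]; [3, 13, 45, 49]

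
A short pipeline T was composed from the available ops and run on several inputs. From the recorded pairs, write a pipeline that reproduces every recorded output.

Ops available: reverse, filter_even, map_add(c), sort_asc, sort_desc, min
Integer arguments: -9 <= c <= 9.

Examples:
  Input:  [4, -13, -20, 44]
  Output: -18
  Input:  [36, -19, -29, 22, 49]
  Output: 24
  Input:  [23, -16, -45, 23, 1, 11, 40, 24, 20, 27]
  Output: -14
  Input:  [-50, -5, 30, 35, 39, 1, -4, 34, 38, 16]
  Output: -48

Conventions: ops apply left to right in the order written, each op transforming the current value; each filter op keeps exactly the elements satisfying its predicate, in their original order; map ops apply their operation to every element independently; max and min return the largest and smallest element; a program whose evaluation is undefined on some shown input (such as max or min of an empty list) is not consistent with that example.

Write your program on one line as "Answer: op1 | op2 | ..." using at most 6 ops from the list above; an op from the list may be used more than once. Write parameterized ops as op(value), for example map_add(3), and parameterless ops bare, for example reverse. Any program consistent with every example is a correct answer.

sort_desc | filter_even | map_add(7) | map_add(-5) | min

Check, running the answer program on each example:
  [4, -13, -20, 44] -> [44, 4, -13, -20] -> [44, 4, -20] -> [51, 11, -13] -> [46, 6, -18] -> -18
  [36, -19, -29, 22, 49] -> [49, 36, 22, -19, -29] -> [36, 22] -> [43, 29] -> [38, 24] -> 24
  [23, -16, -45, 23, 1, 11, 40, 24, 20, 27] -> [40, 27, 24, 23, 23, 20, 11, 1, -16, -45] -> [40, 24, 20, -16] -> [47, 31, 27, -9] -> [42, 26, 22, -14] -> -14
  [-50, -5, 30, 35, 39, 1, -4, 34, 38, 16] -> [39, 38, 35, 34, 30, 16, 1, -4, -5, -50] -> [38, 34, 30, 16, -4, -50] -> [45, 41, 37, 23, 3, -43] -> [40, 36, 32, 18, -2, -48] -> -48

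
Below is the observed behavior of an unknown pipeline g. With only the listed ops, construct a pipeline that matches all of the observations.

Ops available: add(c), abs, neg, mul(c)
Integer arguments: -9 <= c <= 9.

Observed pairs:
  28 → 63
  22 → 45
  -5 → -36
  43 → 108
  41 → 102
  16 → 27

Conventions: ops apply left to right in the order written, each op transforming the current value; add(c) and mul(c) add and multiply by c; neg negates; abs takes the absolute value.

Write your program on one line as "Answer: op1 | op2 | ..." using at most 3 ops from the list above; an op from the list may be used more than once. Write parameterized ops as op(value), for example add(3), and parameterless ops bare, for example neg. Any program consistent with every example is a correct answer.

neg | add(7) | mul(-3)

Check, running the answer program on each example:
  28 -> -28 -> -21 -> 63
  22 -> -22 -> -15 -> 45
  -5 -> 5 -> 12 -> -36
  43 -> -43 -> -36 -> 108
  41 -> -41 -> -34 -> 102
  16 -> -16 -> -9 -> 27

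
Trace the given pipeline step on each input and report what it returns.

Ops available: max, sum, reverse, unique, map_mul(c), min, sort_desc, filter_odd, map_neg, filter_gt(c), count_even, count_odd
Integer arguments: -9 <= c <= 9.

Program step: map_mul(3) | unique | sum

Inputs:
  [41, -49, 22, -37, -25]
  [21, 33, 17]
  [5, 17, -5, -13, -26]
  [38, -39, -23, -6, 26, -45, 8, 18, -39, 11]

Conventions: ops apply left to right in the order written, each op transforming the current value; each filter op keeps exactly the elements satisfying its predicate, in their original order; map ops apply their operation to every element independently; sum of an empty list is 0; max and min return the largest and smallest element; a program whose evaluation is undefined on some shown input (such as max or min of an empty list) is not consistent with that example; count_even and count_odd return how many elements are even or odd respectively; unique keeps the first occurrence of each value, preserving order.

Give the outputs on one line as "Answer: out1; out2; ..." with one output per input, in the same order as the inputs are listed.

-144; 213; -66; -36

Execution, op by op:
  [41, -49, 22, -37, -25] -> [123, -147, 66, -111, -75] -> [123, -147, 66, -111, -75] -> -144
  [21, 33, 17] -> [63, 99, 51] -> [63, 99, 51] -> 213
  [5, 17, -5, -13, -26] -> [15, 51, -15, -39, -78] -> [15, 51, -15, -39, -78] -> -66
  [38, -39, -23, -6, 26, -45, 8, 18, -39, 11] -> [114, -117, -69, -18, 78, -135, 24, 54, -117, 33] -> [114, -117, -69, -18, 78, -135, 24, 54, 33] -> -36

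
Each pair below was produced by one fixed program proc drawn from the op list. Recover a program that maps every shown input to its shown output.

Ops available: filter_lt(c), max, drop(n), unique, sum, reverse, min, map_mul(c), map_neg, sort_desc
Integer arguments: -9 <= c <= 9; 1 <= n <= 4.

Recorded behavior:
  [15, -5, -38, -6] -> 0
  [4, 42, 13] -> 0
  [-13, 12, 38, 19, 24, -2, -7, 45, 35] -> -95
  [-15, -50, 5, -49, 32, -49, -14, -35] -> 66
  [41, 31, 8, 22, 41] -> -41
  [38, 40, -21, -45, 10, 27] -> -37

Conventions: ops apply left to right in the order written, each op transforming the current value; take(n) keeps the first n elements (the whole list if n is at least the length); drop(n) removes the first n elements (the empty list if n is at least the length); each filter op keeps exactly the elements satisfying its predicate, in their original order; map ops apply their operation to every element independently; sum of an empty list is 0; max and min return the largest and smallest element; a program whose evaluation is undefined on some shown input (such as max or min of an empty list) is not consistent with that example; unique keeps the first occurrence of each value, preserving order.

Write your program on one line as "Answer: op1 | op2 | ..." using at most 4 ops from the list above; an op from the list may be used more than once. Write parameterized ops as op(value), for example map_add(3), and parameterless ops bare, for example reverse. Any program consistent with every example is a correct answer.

drop(4) | map_neg | sum

Check, running the answer program on each example:
  [15, -5, -38, -6] -> [] -> [] -> 0
  [4, 42, 13] -> [] -> [] -> 0
  [-13, 12, 38, 19, 24, -2, -7, 45, 35] -> [24, -2, -7, 45, 35] -> [-24, 2, 7, -45, -35] -> -95
  [-15, -50, 5, -49, 32, -49, -14, -35] -> [32, -49, -14, -35] -> [-32, 49, 14, 35] -> 66
  [41, 31, 8, 22, 41] -> [41] -> [-41] -> -41
  [38, 40, -21, -45, 10, 27] -> [10, 27] -> [-10, -27] -> -37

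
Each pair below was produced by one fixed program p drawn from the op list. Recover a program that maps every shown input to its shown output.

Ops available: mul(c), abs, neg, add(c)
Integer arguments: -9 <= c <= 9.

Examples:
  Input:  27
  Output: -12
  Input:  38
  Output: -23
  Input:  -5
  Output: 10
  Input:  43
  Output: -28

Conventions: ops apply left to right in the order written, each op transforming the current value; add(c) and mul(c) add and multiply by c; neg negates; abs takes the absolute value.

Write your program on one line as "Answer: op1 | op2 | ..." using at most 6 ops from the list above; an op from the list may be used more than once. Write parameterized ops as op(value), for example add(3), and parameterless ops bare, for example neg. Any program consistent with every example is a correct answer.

neg | abs | add(-8) | add(-7) | neg

Check, running the answer program on each example:
  27 -> -27 -> 27 -> 19 -> 12 -> -12
  38 -> -38 -> 38 -> 30 -> 23 -> -23
  -5 -> 5 -> 5 -> -3 -> -10 -> 10
  43 -> -43 -> 43 -> 35 -> 28 -> -28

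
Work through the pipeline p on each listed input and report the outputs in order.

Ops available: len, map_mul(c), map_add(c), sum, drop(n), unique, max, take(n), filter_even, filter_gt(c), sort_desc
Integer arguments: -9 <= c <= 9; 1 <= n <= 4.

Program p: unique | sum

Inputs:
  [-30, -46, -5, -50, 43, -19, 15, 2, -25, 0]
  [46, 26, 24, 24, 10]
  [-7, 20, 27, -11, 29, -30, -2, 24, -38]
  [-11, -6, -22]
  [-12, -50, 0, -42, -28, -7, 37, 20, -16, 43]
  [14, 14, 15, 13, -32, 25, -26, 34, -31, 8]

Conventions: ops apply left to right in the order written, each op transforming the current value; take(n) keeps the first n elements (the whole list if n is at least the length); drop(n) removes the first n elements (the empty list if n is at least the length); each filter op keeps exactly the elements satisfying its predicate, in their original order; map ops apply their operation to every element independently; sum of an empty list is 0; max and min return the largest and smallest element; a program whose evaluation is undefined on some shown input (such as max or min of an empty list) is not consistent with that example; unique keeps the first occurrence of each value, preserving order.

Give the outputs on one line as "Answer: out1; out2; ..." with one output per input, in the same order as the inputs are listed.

-115; 106; 12; -39; -55; 20

Execution, op by op:
  [-30, -46, -5, -50, 43, -19, 15, 2, -25, 0] -> [-30, -46, -5, -50, 43, -19, 15, 2, -25, 0] -> -115
  [46, 26, 24, 24, 10] -> [46, 26, 24, 10] -> 106
  [-7, 20, 27, -11, 29, -30, -2, 24, -38] -> [-7, 20, 27, -11, 29, -30, -2, 24, -38] -> 12
  [-11, -6, -22] -> [-11, -6, -22] -> -39
  [-12, -50, 0, -42, -28, -7, 37, 20, -16, 43] -> [-12, -50, 0, -42, -28, -7, 37, 20, -16, 43] -> -55
  [14, 14, 15, 13, -32, 25, -26, 34, -31, 8] -> [14, 15, 13, -32, 25, -26, 34, -31, 8] -> 20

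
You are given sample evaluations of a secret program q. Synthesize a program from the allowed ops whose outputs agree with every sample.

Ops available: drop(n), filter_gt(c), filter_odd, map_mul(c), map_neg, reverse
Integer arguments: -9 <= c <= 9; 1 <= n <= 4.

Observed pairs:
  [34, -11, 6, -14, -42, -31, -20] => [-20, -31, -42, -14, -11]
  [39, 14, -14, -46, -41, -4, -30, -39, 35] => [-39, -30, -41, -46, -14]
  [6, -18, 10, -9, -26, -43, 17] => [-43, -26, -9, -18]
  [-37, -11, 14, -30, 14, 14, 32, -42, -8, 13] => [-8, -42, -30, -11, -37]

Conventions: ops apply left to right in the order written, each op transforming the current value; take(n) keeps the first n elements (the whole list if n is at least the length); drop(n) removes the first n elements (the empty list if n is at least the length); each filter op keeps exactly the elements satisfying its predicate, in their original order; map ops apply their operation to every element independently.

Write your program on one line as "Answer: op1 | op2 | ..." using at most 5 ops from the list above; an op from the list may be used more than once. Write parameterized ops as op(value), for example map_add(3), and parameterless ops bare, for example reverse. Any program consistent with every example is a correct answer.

reverse | map_neg | filter_gt(4) | map_neg

Check, running the answer program on each example:
  [34, -11, 6, -14, -42, -31, -20] -> [-20, -31, -42, -14, 6, -11, 34] -> [20, 31, 42, 14, -6, 11, -34] -> [20, 31, 42, 14, 11] -> [-20, -31, -42, -14, -11]
  [39, 14, -14, -46, -41, -4, -30, -39, 35] -> [35, -39, -30, -4, -41, -46, -14, 14, 39] -> [-35, 39, 30, 4, 41, 46, 14, -14, -39] -> [39, 30, 41, 46, 14] -> [-39, -30, -41, -46, -14]
  [6, -18, 10, -9, -26, -43, 17] -> [17, -43, -26, -9, 10, -18, 6] -> [-17, 43, 26, 9, -10, 18, -6] -> [43, 26, 9, 18] -> [-43, -26, -9, -18]
  [-37, -11, 14, -30, 14, 14, 32, -42, -8, 13] -> [13, -8, -42, 32, 14, 14, -30, 14, -11, -37] -> [-13, 8, 42, -32, -14, -14, 30, -14, 11, 37] -> [8, 42, 30, 11, 37] -> [-8, -42, -30, -11, -37]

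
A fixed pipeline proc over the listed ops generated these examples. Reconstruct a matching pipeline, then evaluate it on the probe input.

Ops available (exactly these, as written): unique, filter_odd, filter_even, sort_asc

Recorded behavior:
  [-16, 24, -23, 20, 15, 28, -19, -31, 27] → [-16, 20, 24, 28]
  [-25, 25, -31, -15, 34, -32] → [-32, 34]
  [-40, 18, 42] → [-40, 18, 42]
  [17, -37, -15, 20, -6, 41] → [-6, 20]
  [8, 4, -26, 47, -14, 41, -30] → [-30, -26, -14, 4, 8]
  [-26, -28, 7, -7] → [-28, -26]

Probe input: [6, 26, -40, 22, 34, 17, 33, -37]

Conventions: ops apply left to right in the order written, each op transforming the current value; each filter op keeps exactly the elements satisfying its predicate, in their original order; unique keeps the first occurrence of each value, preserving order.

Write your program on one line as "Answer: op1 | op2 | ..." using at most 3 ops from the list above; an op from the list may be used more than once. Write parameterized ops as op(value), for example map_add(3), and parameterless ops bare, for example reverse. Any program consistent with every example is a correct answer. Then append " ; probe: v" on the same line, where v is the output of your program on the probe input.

sort_asc | filter_even ; probe: [-40, 6, 22, 26, 34]

Check, running the answer program on each example:
  [-16, 24, -23, 20, 15, 28, -19, -31, 27] -> [-31, -23, -19, -16, 15, 20, 24, 27, 28] -> [-16, 20, 24, 28]
  [-25, 25, -31, -15, 34, -32] -> [-32, -31, -25, -15, 25, 34] -> [-32, 34]
  [-40, 18, 42] -> [-40, 18, 42] -> [-40, 18, 42]
  [17, -37, -15, 20, -6, 41] -> [-37, -15, -6, 17, 20, 41] -> [-6, 20]
  [8, 4, -26, 47, -14, 41, -30] -> [-30, -26, -14, 4, 8, 41, 47] -> [-30, -26, -14, 4, 8]
  [-26, -28, 7, -7] -> [-28, -26, -7, 7] -> [-28, -26]
  probe: [6, 26, -40, 22, 34, 17, 33, -37] -> [-40, -37, 6, 17, 22, 26, 33, 34] -> [-40, 6, 22, 26, 34]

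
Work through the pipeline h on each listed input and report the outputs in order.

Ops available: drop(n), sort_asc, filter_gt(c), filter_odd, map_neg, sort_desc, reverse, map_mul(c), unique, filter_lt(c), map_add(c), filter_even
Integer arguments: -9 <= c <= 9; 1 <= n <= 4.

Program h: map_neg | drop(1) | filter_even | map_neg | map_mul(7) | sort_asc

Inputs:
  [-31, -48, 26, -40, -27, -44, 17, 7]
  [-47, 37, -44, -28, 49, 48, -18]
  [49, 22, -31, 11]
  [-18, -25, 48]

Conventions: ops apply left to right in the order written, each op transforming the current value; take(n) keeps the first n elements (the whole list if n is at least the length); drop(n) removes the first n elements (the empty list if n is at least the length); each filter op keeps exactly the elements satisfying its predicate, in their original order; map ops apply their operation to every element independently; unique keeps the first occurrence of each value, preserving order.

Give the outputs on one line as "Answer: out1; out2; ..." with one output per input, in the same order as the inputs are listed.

[-336, -308, -280, 182]; [-308, -196, -126, 336]; [154]; [336]

Execution, op by op:
  [-31, -48, 26, -40, -27, -44, 17, 7] -> [31, 48, -26, 40, 27, 44, -17, -7] -> [48, -26, 40, 27, 44, -17, -7] -> [48, -26, 40, 44] -> [-48, 26, -40, -44] -> [-336, 182, -280, -308] -> [-336, -308, -280, 182]
  [-47, 37, -44, -28, 49, 48, -18] -> [47, -37, 44, 28, -49, -48, 18] -> [-37, 44, 28, -49, -48, 18] -> [44, 28, -48, 18] -> [-44, -28, 48, -18] -> [-308, -196, 336, -126] -> [-308, -196, -126, 336]
  [49, 22, -31, 11] -> [-49, -22, 31, -11] -> [-22, 31, -11] -> [-22] -> [22] -> [154] -> [154]
  [-18, -25, 48] -> [18, 25, -48] -> [25, -48] -> [-48] -> [48] -> [336] -> [336]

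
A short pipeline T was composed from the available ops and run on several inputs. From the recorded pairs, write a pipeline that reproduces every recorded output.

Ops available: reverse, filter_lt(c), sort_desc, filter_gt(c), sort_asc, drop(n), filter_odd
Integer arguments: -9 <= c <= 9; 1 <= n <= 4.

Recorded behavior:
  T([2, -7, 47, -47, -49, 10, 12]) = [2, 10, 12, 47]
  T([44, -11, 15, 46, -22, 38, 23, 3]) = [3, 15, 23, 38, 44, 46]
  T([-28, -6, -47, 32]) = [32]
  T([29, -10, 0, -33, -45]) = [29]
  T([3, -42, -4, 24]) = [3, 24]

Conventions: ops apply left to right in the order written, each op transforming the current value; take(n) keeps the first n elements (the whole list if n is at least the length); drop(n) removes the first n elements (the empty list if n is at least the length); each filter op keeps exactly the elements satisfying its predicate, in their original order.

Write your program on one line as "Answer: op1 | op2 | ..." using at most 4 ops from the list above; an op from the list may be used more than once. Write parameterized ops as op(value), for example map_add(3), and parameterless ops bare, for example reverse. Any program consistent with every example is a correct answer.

sort_desc | reverse | filter_gt(1)

Check, running the answer program on each example:
  [2, -7, 47, -47, -49, 10, 12] -> [47, 12, 10, 2, -7, -47, -49] -> [-49, -47, -7, 2, 10, 12, 47] -> [2, 10, 12, 47]
  [44, -11, 15, 46, -22, 38, 23, 3] -> [46, 44, 38, 23, 15, 3, -11, -22] -> [-22, -11, 3, 15, 23, 38, 44, 46] -> [3, 15, 23, 38, 44, 46]
  [-28, -6, -47, 32] -> [32, -6, -28, -47] -> [-47, -28, -6, 32] -> [32]
  [29, -10, 0, -33, -45] -> [29, 0, -10, -33, -45] -> [-45, -33, -10, 0, 29] -> [29]
  [3, -42, -4, 24] -> [24, 3, -4, -42] -> [-42, -4, 3, 24] -> [3, 24]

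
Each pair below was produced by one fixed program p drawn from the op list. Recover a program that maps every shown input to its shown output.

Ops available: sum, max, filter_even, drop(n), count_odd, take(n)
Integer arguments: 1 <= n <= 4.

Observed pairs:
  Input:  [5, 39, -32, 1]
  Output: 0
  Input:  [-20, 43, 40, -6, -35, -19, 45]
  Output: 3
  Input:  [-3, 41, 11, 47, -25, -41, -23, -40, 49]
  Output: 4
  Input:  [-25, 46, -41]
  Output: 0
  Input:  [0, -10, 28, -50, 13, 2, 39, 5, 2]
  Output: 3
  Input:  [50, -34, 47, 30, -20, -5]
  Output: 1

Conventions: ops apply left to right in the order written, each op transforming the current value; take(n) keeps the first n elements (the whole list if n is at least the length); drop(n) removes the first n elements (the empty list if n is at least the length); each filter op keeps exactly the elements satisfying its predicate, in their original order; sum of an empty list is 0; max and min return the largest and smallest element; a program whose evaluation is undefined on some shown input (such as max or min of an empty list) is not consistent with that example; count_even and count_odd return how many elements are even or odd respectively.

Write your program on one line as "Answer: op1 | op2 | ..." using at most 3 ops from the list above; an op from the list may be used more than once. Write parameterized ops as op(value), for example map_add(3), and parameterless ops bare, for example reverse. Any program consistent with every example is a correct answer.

drop(4) | count_odd

Check, running the answer program on each example:
  [5, 39, -32, 1] -> [] -> 0
  [-20, 43, 40, -6, -35, -19, 45] -> [-35, -19, 45] -> 3
  [-3, 41, 11, 47, -25, -41, -23, -40, 49] -> [-25, -41, -23, -40, 49] -> 4
  [-25, 46, -41] -> [] -> 0
  [0, -10, 28, -50, 13, 2, 39, 5, 2] -> [13, 2, 39, 5, 2] -> 3
  [50, -34, 47, 30, -20, -5] -> [-20, -5] -> 1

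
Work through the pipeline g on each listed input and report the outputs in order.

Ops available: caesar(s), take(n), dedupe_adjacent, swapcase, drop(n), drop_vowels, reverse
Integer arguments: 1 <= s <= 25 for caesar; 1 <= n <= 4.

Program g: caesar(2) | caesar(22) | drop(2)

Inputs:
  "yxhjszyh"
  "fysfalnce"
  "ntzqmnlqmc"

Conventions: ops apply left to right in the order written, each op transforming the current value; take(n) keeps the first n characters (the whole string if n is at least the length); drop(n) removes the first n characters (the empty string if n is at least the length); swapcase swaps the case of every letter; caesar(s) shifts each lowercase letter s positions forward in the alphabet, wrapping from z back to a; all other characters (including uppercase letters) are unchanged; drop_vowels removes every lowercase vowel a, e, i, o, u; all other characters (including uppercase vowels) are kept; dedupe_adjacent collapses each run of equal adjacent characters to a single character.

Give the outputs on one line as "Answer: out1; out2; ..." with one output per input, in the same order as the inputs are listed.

Execution, op by op:
  "yxhjszyh" -> "azjlubaj" -> "wvfhqxwf" -> "fhqxwf"
  "fysfalnce" -> "hauhcnpeg" -> "dwqdyjlac" -> "qdyjlac"
  "ntzqmnlqmc" -> "pvbsopnsoe" -> "lrxokljoka" -> "xokljoka"

"fhqxwf"; "qdyjlac"; "xokljoka"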